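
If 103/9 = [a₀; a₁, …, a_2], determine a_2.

4

Apply division with remainder until the remainder is 0:
⌊103/9⌋ = 11, remainder 4
⌊9/4⌋ = 2, remainder 1
⌊4/1⌋ = 4, remainder 0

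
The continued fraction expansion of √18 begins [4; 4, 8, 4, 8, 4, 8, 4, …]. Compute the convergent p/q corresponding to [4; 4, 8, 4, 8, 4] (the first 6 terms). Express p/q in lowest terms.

19601/4620

a_0 = 4: 4/1
a_1 = 4: 17/4
a_2 = 8: 140/33
a_3 = 4: 577/136
a_4 = 8: 4756/1121
a_5 = 4: 19601/4620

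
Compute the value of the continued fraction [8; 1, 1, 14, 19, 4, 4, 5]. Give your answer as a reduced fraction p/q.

424377/49826

a_0 = 8: 8/1
a_1 = 1: 9/1
a_2 = 1: 17/2
a_3 = 14: 247/29
a_4 = 19: 4710/553
a_5 = 4: 19087/2241
a_6 = 4: 81058/9517
a_7 = 5: 424377/49826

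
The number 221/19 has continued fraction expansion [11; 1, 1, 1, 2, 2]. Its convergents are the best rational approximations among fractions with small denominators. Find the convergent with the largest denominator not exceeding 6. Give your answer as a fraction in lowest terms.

a_0 = 11: 11/1  (≤ bound)
a_1 = 1: 12/1  (≤ bound)
a_2 = 1: 23/2  (≤ bound)
a_3 = 1: 35/3  (≤ bound)
a_4 = 2: 93/8  (> 6, stop)

35/3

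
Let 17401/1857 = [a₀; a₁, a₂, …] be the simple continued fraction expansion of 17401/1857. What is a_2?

Repeatedly divide and take the remainder:
⌊17401/1857⌋ = 9, remainder 688
⌊1857/688⌋ = 2, remainder 481
⌊688/481⌋ = 1, remainder 207

1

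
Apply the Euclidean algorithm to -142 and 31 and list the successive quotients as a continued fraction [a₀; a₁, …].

-142 ÷ 31 → quotient -5, remainder 13
31 ÷ 13 → quotient 2, remainder 5
13 ÷ 5 → quotient 2, remainder 3
5 ÷ 3 → quotient 1, remainder 2
3 ÷ 2 → quotient 1, remainder 1
2 ÷ 1 → quotient 2, remainder 0

[-5; 2, 2, 1, 1, 2]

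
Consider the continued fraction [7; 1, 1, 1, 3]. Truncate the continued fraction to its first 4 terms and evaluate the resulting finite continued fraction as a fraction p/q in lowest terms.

Start with 1.
1 + 1/(1/1) = 1 + 1/1 = 2/1
1 + 1/(2/1) = 1 + 1/2 = 3/2
7 + 1/(3/2) = 7 + 2/3 = 23/3

23/3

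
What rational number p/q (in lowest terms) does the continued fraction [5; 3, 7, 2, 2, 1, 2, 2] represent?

5569/1047

Start with 2.
2 + 1/(2/1) = 2 + 1/2 = 5/2
1 + 1/(5/2) = 1 + 2/5 = 7/5
2 + 1/(7/5) = 2 + 5/7 = 19/7
2 + 1/(19/7) = 2 + 7/19 = 45/19
7 + 1/(45/19) = 7 + 19/45 = 334/45
3 + 1/(334/45) = 3 + 45/334 = 1047/334
5 + 1/(1047/334) = 5 + 334/1047 = 5569/1047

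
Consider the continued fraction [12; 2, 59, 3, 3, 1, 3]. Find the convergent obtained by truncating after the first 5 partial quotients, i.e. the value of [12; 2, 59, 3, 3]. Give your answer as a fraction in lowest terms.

14945/1196

Compute successive convergents:
a_0 = 12: 12/1
a_1 = 2: 25/2
a_2 = 59: 1487/119
a_3 = 3: 4486/359
a_4 = 3: 14945/1196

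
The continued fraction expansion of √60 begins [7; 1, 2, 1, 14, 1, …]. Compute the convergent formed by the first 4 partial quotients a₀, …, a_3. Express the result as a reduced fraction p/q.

31/4

Start with 1.
2 + 1/(1/1) = 2 + 1/1 = 3/1
1 + 1/(3/1) = 1 + 1/3 = 4/3
7 + 1/(4/3) = 7 + 3/4 = 31/4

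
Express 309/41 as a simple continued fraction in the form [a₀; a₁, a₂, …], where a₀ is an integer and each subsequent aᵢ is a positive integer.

Repeatedly divide and take the remainder:
309 = 7·41 + 22, so a_0 = 7
41 = 1·22 + 19, so a_1 = 1
22 = 1·19 + 3, so a_2 = 1
19 = 6·3 + 1, so a_3 = 6
3 = 3·1 + 0, so a_4 = 3

[7; 1, 1, 6, 3]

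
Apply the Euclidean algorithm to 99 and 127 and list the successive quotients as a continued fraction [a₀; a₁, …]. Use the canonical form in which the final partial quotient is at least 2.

99 = 0·127 + 99, so a_0 = 0
127 = 1·99 + 28, so a_1 = 1
99 = 3·28 + 15, so a_2 = 3
28 = 1·15 + 13, so a_3 = 1
15 = 1·13 + 2, so a_4 = 1
13 = 6·2 + 1, so a_5 = 6
2 = 2·1 + 0, so a_6 = 2

[0; 1, 3, 1, 1, 6, 2]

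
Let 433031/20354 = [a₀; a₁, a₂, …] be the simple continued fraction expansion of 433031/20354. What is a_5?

433031 ÷ 20354 → quotient 21, remainder 5597
20354 ÷ 5597 → quotient 3, remainder 3563
5597 ÷ 3563 → quotient 1, remainder 2034
3563 ÷ 2034 → quotient 1, remainder 1529
2034 ÷ 1529 → quotient 1, remainder 505
1529 ÷ 505 → quotient 3, remainder 14

3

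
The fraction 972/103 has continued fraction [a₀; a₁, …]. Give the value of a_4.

972 = 9·103 + 45, so a_0 = 9
103 = 2·45 + 13, so a_1 = 2
45 = 3·13 + 6, so a_2 = 3
13 = 2·6 + 1, so a_3 = 2
6 = 6·1 + 0, so a_4 = 6

6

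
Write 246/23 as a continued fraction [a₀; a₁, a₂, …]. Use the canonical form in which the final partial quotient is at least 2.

246 ÷ 23 → quotient 10, remainder 16
23 ÷ 16 → quotient 1, remainder 7
16 ÷ 7 → quotient 2, remainder 2
7 ÷ 2 → quotient 3, remainder 1
2 ÷ 1 → quotient 2, remainder 0

[10; 1, 2, 3, 2]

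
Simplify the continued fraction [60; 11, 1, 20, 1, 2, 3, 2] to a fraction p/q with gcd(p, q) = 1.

358399/5965

Build up convergents one term at a time:
a_0 = 60: 60/1
a_1 = 11: 661/11
a_2 = 1: 721/12
a_3 = 20: 15081/251
a_4 = 1: 15802/263
a_5 = 2: 46685/777
a_6 = 3: 155857/2594
a_7 = 2: 358399/5965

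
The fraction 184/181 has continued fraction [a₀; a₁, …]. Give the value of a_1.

184 = 1·181 + 3, so a_0 = 1
181 = 60·3 + 1, so a_1 = 60

60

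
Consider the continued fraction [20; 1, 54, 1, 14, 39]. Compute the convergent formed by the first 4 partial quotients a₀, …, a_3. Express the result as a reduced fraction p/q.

1175/56

a_0 = 20: 20/1
a_1 = 1: 21/1
a_2 = 54: 1154/55
a_3 = 1: 1175/56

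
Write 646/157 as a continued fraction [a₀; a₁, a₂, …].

[4; 8, 1, 2, 1, 1, 2]

⌊646/157⌋ = 4, remainder 18
⌊157/18⌋ = 8, remainder 13
⌊18/13⌋ = 1, remainder 5
⌊13/5⌋ = 2, remainder 3
⌊5/3⌋ = 1, remainder 2
⌊3/2⌋ = 1, remainder 1
⌊2/1⌋ = 2, remainder 0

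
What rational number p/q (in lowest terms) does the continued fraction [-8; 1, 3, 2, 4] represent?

Start with 4.
2 + 1/(4/1) = 2 + 1/4 = 9/4
3 + 1/(9/4) = 3 + 4/9 = 31/9
1 + 1/(31/9) = 1 + 9/31 = 40/31
-8 + 1/(40/31) = -8 + 31/40 = -289/40

-289/40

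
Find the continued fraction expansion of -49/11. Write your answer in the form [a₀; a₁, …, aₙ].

[-5; 1, 1, 5]

Run the Euclidean algorithm, recording each quotient:
⌊-49/11⌋ = -5, remainder 6
⌊11/6⌋ = 1, remainder 5
⌊6/5⌋ = 1, remainder 1
⌊5/1⌋ = 5, remainder 0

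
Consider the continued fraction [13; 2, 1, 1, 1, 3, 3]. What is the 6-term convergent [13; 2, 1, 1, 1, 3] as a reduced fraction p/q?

Compute successive convergents:
a_0 = 13: 13/1
a_1 = 2: 27/2
a_2 = 1: 40/3
a_3 = 1: 67/5
a_4 = 1: 107/8
a_5 = 3: 388/29

388/29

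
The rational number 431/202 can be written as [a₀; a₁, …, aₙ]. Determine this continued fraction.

⌊431/202⌋ = 2, remainder 27
⌊202/27⌋ = 7, remainder 13
⌊27/13⌋ = 2, remainder 1
⌊13/1⌋ = 13, remainder 0

[2; 7, 2, 13]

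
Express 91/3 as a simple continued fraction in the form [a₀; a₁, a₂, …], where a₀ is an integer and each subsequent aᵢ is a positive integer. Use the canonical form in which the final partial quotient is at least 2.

Apply division with remainder until the remainder is 0:
⌊91/3⌋ = 30, remainder 1
⌊3/1⌋ = 3, remainder 0

[30; 3]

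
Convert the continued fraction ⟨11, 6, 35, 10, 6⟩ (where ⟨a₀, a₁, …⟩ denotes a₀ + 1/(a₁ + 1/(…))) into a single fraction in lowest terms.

144118/12907

Collapse the nested fraction from the inside out:
Start with 6.
10 + 1/(6/1) = 10 + 1/6 = 61/6
35 + 1/(61/6) = 35 + 6/61 = 2141/61
6 + 1/(2141/61) = 6 + 61/2141 = 12907/2141
11 + 1/(12907/2141) = 11 + 2141/12907 = 144118/12907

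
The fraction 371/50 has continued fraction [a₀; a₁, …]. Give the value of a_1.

Apply division with remainder until the remainder is 0:
⌊371/50⌋ = 7, remainder 21
⌊50/21⌋ = 2, remainder 8

2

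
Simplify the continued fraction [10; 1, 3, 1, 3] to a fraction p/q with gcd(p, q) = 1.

Start with 3.
1 + 1/(3/1) = 1 + 1/3 = 4/3
3 + 1/(4/3) = 3 + 3/4 = 15/4
1 + 1/(15/4) = 1 + 4/15 = 19/15
10 + 1/(19/15) = 10 + 15/19 = 205/19

205/19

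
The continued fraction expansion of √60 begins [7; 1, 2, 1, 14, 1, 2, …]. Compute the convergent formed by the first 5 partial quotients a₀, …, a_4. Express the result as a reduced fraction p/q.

a_0 = 7: 7/1
a_1 = 1: 8/1
a_2 = 2: 23/3
a_3 = 1: 31/4
a_4 = 14: 457/59

457/59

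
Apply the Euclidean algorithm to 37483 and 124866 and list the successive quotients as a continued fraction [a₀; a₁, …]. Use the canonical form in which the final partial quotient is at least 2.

37483 = 0·124866 + 37483, so a_0 = 0
124866 = 3·37483 + 12417, so a_1 = 3
37483 = 3·12417 + 232, so a_2 = 3
12417 = 53·232 + 121, so a_3 = 53
232 = 1·121 + 111, so a_4 = 1
121 = 1·111 + 10, so a_5 = 1
111 = 11·10 + 1, so a_6 = 11
10 = 10·1 + 0, so a_7 = 10

[0; 3, 3, 53, 1, 1, 11, 10]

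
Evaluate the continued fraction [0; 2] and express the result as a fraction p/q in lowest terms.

1/2

a_0 = 0: 0/1
a_1 = 2: 1/2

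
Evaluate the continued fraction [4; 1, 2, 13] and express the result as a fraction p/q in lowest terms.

Use the convergent recurrence hₖ = aₖ·hₖ₋₁ + hₖ₋₂ (and likewise for the denominators kₖ):
a_0 = 4: 4/1
a_1 = 1: 5/1
a_2 = 2: 14/3
a_3 = 13: 187/40

187/40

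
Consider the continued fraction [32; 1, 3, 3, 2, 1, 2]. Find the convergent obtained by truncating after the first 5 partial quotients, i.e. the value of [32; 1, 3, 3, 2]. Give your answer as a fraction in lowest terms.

983/30

a_0 = 32: 32/1
a_1 = 1: 33/1
a_2 = 3: 131/4
a_3 = 3: 426/13
a_4 = 2: 983/30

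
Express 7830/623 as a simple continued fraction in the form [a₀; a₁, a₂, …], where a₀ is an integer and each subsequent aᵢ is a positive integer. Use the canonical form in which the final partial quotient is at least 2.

[12; 1, 1, 3, 6, 14]

Run the Euclidean algorithm, recording each quotient:
⌊7830/623⌋ = 12, remainder 354
⌊623/354⌋ = 1, remainder 269
⌊354/269⌋ = 1, remainder 85
⌊269/85⌋ = 3, remainder 14
⌊85/14⌋ = 6, remainder 1
⌊14/1⌋ = 14, remainder 0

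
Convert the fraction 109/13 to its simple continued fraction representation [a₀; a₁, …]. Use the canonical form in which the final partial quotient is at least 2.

[8; 2, 1, 1, 2]

Repeatedly divide and take the remainder:
109 ÷ 13 → quotient 8, remainder 5
13 ÷ 5 → quotient 2, remainder 3
5 ÷ 3 → quotient 1, remainder 2
3 ÷ 2 → quotient 1, remainder 1
2 ÷ 1 → quotient 2, remainder 0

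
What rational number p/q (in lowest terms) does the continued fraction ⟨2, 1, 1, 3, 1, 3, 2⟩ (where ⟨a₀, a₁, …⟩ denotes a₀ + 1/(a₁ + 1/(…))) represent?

Work from the innermost term outward:
Start with 2.
3 + 1/(2/1) = 3 + 1/2 = 7/2
1 + 1/(7/2) = 1 + 2/7 = 9/7
3 + 1/(9/7) = 3 + 7/9 = 34/9
1 + 1/(34/9) = 1 + 9/34 = 43/34
1 + 1/(43/34) = 1 + 34/43 = 77/43
2 + 1/(77/43) = 2 + 43/77 = 197/77

197/77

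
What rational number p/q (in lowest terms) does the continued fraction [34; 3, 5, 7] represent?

a_0 = 34: 34/1
a_1 = 3: 103/3
a_2 = 5: 549/16
a_3 = 7: 3946/115

3946/115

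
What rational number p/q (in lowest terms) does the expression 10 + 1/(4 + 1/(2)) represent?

92/9

Starting at the tail and folding back:
Start with 2.
4 + 1/(2/1) = 4 + 1/2 = 9/2
10 + 1/(9/2) = 10 + 2/9 = 92/9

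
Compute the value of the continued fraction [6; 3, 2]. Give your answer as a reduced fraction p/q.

44/7

Use the convergent recurrence hₖ = aₖ·hₖ₋₁ + hₖ₋₂ (and likewise for the denominators kₖ):
a_0 = 6: 6/1
a_1 = 3: 19/3
a_2 = 2: 44/7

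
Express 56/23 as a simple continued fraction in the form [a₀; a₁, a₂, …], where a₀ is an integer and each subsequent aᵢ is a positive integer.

56 = 2·23 + 10, so a_0 = 2
23 = 2·10 + 3, so a_1 = 2
10 = 3·3 + 1, so a_2 = 3
3 = 3·1 + 0, so a_3 = 3

[2; 2, 3, 3]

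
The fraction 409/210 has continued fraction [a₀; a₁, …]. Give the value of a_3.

11

409 ÷ 210 → quotient 1, remainder 199
210 ÷ 199 → quotient 1, remainder 11
199 ÷ 11 → quotient 18, remainder 1
11 ÷ 1 → quotient 11, remainder 0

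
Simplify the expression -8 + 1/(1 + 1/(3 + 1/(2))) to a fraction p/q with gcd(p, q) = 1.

Start with 2.
3 + 1/(2/1) = 3 + 1/2 = 7/2
1 + 1/(7/2) = 1 + 2/7 = 9/7
-8 + 1/(9/7) = -8 + 7/9 = -65/9

-65/9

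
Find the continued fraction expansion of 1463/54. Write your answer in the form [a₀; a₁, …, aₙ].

[27; 10, 1, 4]

Run the Euclidean algorithm, recording each quotient:
1463 ÷ 54 → quotient 27, remainder 5
54 ÷ 5 → quotient 10, remainder 4
5 ÷ 4 → quotient 1, remainder 1
4 ÷ 1 → quotient 4, remainder 0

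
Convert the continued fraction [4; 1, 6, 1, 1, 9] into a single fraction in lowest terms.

Use the convergent recurrence hₖ = aₖ·hₖ₋₁ + hₖ₋₂ (and likewise for the denominators kₖ):
a_0 = 4: 4/1
a_1 = 1: 5/1
a_2 = 6: 34/7
a_3 = 1: 39/8
a_4 = 1: 73/15
a_5 = 9: 696/143

696/143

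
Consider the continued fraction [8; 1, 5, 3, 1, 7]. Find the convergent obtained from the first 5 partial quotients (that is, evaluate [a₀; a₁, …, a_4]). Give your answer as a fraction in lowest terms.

Starting at the tail and folding back:
Start with 1.
3 + 1/(1/1) = 3 + 1/1 = 4/1
5 + 1/(4/1) = 5 + 1/4 = 21/4
1 + 1/(21/4) = 1 + 4/21 = 25/21
8 + 1/(25/21) = 8 + 21/25 = 221/25

221/25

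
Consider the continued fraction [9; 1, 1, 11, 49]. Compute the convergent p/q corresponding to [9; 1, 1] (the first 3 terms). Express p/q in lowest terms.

19/2

Start with 1.
1 + 1/(1/1) = 1 + 1/1 = 2/1
9 + 1/(2/1) = 9 + 1/2 = 19/2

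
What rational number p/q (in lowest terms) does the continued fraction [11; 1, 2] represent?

35/3

a_0 = 11: 11/1
a_1 = 1: 12/1
a_2 = 2: 35/3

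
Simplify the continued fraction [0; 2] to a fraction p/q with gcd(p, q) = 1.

1/2

Use the convergent recurrence hₖ = aₖ·hₖ₋₁ + hₖ₋₂ (and likewise for the denominators kₖ):
a_0 = 0: 0/1
a_1 = 2: 1/2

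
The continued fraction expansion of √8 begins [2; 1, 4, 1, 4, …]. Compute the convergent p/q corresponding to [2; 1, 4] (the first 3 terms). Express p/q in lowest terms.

14/5

Start with 4.
1 + 1/(4/1) = 1 + 1/4 = 5/4
2 + 1/(5/4) = 2 + 4/5 = 14/5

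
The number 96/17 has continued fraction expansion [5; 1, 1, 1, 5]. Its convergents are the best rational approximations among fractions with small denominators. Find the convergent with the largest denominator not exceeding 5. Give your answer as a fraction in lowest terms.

17/3

List convergents until the denominator exceeds the bound:
a_0 = 5: 5/1  (≤ bound)
a_1 = 1: 6/1  (≤ bound)
a_2 = 1: 11/2  (≤ bound)
a_3 = 1: 17/3  (≤ bound)
a_4 = 5: 96/17  (> 5, stop)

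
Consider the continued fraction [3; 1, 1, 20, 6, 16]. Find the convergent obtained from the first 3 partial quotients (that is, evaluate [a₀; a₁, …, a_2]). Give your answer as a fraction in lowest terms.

7/2

Starting at the tail and folding back:
Start with 1.
1 + 1/(1/1) = 1 + 1/1 = 2/1
3 + 1/(2/1) = 3 + 1/2 = 7/2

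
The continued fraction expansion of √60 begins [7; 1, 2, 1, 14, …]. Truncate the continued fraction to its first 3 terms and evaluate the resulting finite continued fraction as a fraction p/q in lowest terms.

23/3

a_0 = 7: 7/1
a_1 = 1: 8/1
a_2 = 2: 23/3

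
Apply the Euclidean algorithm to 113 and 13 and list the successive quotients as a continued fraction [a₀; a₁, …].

113 ÷ 13 → quotient 8, remainder 9
13 ÷ 9 → quotient 1, remainder 4
9 ÷ 4 → quotient 2, remainder 1
4 ÷ 1 → quotient 4, remainder 0

[8; 1, 2, 4]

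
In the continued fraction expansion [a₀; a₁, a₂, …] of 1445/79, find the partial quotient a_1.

1445 ÷ 79 → quotient 18, remainder 23
79 ÷ 23 → quotient 3, remainder 10

3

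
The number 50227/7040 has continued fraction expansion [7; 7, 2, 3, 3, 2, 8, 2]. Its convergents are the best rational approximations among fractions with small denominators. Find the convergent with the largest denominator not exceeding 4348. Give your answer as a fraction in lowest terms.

23708/3323

a_0 = 7: 7/1  (≤ bound)
a_1 = 7: 50/7  (≤ bound)
a_2 = 2: 107/15  (≤ bound)
a_3 = 3: 371/52  (≤ bound)
a_4 = 3: 1220/171  (≤ bound)
a_5 = 2: 2811/394  (≤ bound)
a_6 = 8: 23708/3323  (≤ bound)
a_7 = 2: 50227/7040  (> 4348, stop)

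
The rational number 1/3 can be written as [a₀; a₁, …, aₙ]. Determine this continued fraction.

Repeatedly divide and take the remainder:
1 = 0·3 + 1, so a_0 = 0
3 = 3·1 + 0, so a_1 = 3

[0; 3]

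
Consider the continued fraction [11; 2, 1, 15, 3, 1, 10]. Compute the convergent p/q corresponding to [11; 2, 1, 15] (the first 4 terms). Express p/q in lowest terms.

533/47

Use the convergent recurrence hₖ = aₖ·hₖ₋₁ + hₖ₋₂ (and likewise for the denominators kₖ):
a_0 = 11: 11/1
a_1 = 2: 23/2
a_2 = 1: 34/3
a_3 = 15: 533/47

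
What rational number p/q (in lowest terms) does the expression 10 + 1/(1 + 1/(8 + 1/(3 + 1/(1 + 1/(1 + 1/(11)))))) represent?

Work from the innermost term outward:
Start with 11.
1 + 1/(11/1) = 1 + 1/11 = 12/11
1 + 1/(12/11) = 1 + 11/12 = 23/12
3 + 1/(23/12) = 3 + 12/23 = 81/23
8 + 1/(81/23) = 8 + 23/81 = 671/81
1 + 1/(671/81) = 1 + 81/671 = 752/671
10 + 1/(752/671) = 10 + 671/752 = 8191/752

8191/752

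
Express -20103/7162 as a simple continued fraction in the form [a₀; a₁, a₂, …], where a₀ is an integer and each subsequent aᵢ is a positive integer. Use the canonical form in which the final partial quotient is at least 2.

[-3; 5, 5, 1, 1, 2, 49]

Repeatedly divide and take the remainder:
-20103 = -3·7162 + 1383, so a_0 = -3
7162 = 5·1383 + 247, so a_1 = 5
1383 = 5·247 + 148, so a_2 = 5
247 = 1·148 + 99, so a_3 = 1
148 = 1·99 + 49, so a_4 = 1
99 = 2·49 + 1, so a_5 = 2
49 = 49·1 + 0, so a_6 = 49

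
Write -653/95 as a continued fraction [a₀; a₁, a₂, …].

[-7; 7, 1, 11]

-653 ÷ 95 → quotient -7, remainder 12
95 ÷ 12 → quotient 7, remainder 11
12 ÷ 11 → quotient 1, remainder 1
11 ÷ 1 → quotient 11, remainder 0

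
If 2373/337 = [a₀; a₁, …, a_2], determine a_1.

24

2373 ÷ 337 → quotient 7, remainder 14
337 ÷ 14 → quotient 24, remainder 1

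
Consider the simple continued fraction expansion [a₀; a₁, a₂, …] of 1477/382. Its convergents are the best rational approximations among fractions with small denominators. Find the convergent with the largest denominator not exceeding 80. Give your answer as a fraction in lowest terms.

a_0 = 3: 3/1  (≤ bound)
a_1 = 1: 4/1  (≤ bound)
a_2 = 6: 27/7  (≤ bound)
a_3 = 2: 58/15  (≤ bound)
a_4 = 25: 1477/382  (> 80, stop)

58/15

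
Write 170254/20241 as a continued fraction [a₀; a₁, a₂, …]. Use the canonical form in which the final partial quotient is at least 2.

[8; 2, 2, 3, 7, 1, 11, 12]

170254 ÷ 20241 → quotient 8, remainder 8326
20241 ÷ 8326 → quotient 2, remainder 3589
8326 ÷ 3589 → quotient 2, remainder 1148
3589 ÷ 1148 → quotient 3, remainder 145
1148 ÷ 145 → quotient 7, remainder 133
145 ÷ 133 → quotient 1, remainder 12
133 ÷ 12 → quotient 11, remainder 1
12 ÷ 1 → quotient 12, remainder 0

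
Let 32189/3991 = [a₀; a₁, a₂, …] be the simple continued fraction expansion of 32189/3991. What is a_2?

3

⌊32189/3991⌋ = 8, remainder 261
⌊3991/261⌋ = 15, remainder 76
⌊261/76⌋ = 3, remainder 33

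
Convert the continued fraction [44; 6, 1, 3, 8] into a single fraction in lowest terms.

Start with 8.
3 + 1/(8/1) = 3 + 1/8 = 25/8
1 + 1/(25/8) = 1 + 8/25 = 33/25
6 + 1/(33/25) = 6 + 25/33 = 223/33
44 + 1/(223/33) = 44 + 33/223 = 9845/223

9845/223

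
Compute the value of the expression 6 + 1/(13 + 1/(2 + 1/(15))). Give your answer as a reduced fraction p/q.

2539/418

Build up convergents one term at a time:
a_0 = 6: 6/1
a_1 = 13: 79/13
a_2 = 2: 164/27
a_3 = 15: 2539/418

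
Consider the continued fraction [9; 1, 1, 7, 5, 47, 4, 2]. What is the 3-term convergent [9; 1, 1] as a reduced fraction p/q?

19/2

a_0 = 9: 9/1
a_1 = 1: 10/1
a_2 = 1: 19/2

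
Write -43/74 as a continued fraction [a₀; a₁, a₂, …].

[-1; 2, 2, 1, 1, 2, 2]

-43 ÷ 74 → quotient -1, remainder 31
74 ÷ 31 → quotient 2, remainder 12
31 ÷ 12 → quotient 2, remainder 7
12 ÷ 7 → quotient 1, remainder 5
7 ÷ 5 → quotient 1, remainder 2
5 ÷ 2 → quotient 2, remainder 1
2 ÷ 1 → quotient 2, remainder 0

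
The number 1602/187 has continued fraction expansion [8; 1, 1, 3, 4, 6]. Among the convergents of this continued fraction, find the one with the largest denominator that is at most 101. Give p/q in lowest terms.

257/30

List convergents until the denominator exceeds the bound:
a_0 = 8: 8/1  (≤ bound)
a_1 = 1: 9/1  (≤ bound)
a_2 = 1: 17/2  (≤ bound)
a_3 = 3: 60/7  (≤ bound)
a_4 = 4: 257/30  (≤ bound)
a_5 = 6: 1602/187  (> 101, stop)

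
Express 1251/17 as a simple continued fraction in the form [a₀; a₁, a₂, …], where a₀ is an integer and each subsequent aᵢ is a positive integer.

Repeatedly divide and take the remainder:
1251 ÷ 17 → quotient 73, remainder 10
17 ÷ 10 → quotient 1, remainder 7
10 ÷ 7 → quotient 1, remainder 3
7 ÷ 3 → quotient 2, remainder 1
3 ÷ 1 → quotient 3, remainder 0

[73; 1, 1, 2, 3]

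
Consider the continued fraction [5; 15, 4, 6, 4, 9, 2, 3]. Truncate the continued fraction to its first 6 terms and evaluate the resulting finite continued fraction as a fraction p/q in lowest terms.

74191/14646

a_0 = 5: 5/1
a_1 = 15: 76/15
a_2 = 4: 309/61
a_3 = 6: 1930/381
a_4 = 4: 8029/1585
a_5 = 9: 74191/14646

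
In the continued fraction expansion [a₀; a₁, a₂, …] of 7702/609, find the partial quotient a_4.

7702 = 12·609 + 394, so a_0 = 12
609 = 1·394 + 215, so a_1 = 1
394 = 1·215 + 179, so a_2 = 1
215 = 1·179 + 36, so a_3 = 1
179 = 4·36 + 35, so a_4 = 4

4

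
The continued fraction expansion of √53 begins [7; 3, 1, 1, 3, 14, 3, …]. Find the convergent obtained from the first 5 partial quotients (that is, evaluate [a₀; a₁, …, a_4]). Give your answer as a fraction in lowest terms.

Start with 3.
1 + 1/(3/1) = 1 + 1/3 = 4/3
1 + 1/(4/3) = 1 + 3/4 = 7/4
3 + 1/(7/4) = 3 + 4/7 = 25/7
7 + 1/(25/7) = 7 + 7/25 = 182/25

182/25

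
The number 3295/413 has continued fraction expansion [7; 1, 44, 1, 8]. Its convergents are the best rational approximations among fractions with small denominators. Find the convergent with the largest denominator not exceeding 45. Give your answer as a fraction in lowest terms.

359/45

a_0 = 7: 7/1  (≤ bound)
a_1 = 1: 8/1  (≤ bound)
a_2 = 44: 359/45  (≤ bound)
a_3 = 1: 367/46  (> 45, stop)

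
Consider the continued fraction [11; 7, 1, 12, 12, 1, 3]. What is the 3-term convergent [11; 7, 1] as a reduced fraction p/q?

89/8

Start with 1.
7 + 1/(1/1) = 7 + 1/1 = 8/1
11 + 1/(8/1) = 11 + 1/8 = 89/8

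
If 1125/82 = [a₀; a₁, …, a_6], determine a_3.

1

1125 ÷ 82 → quotient 13, remainder 59
82 ÷ 59 → quotient 1, remainder 23
59 ÷ 23 → quotient 2, remainder 13
23 ÷ 13 → quotient 1, remainder 10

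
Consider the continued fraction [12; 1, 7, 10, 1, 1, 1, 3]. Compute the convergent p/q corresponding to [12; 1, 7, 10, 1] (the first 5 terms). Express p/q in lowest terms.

Start with 1.
10 + 1/(1/1) = 10 + 1/1 = 11/1
7 + 1/(11/1) = 7 + 1/11 = 78/11
1 + 1/(78/11) = 1 + 11/78 = 89/78
12 + 1/(89/78) = 12 + 78/89 = 1146/89

1146/89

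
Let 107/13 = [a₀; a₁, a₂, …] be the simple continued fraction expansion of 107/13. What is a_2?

3

107 ÷ 13 → quotient 8, remainder 3
13 ÷ 3 → quotient 4, remainder 1
3 ÷ 1 → quotient 3, remainder 0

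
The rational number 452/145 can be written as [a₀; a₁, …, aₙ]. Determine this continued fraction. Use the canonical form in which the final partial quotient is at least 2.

Apply division with remainder until the remainder is 0:
452 ÷ 145 → quotient 3, remainder 17
145 ÷ 17 → quotient 8, remainder 9
17 ÷ 9 → quotient 1, remainder 8
9 ÷ 8 → quotient 1, remainder 1
8 ÷ 1 → quotient 8, remainder 0

[3; 8, 1, 1, 8]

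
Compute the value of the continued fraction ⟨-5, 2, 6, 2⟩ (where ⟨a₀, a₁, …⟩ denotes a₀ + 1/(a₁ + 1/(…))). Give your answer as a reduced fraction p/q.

Collapse the nested fraction from the inside out:
Start with 2.
6 + 1/(2/1) = 6 + 1/2 = 13/2
2 + 1/(13/2) = 2 + 2/13 = 28/13
-5 + 1/(28/13) = -5 + 13/28 = -127/28

-127/28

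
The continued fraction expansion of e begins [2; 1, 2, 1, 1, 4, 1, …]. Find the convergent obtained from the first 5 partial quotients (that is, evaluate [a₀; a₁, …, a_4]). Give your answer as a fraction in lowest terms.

19/7

a_0 = 2: 2/1
a_1 = 1: 3/1
a_2 = 2: 8/3
a_3 = 1: 11/4
a_4 = 1: 19/7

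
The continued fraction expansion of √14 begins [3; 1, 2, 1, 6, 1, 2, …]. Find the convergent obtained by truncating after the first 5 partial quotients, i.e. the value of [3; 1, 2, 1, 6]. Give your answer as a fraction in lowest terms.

101/27

Compute successive convergents:
a_0 = 3: 3/1
a_1 = 1: 4/1
a_2 = 2: 11/3
a_3 = 1: 15/4
a_4 = 6: 101/27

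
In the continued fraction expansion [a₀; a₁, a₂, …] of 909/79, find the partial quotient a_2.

1

Apply division with remainder until the remainder is 0:
909 = 11·79 + 40, so a_0 = 11
79 = 1·40 + 39, so a_1 = 1
40 = 1·39 + 1, so a_2 = 1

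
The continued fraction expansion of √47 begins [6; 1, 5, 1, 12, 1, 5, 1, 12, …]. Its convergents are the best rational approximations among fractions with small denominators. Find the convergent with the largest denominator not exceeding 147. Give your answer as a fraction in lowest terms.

a_0 = 6: 6/1  (≤ bound)
a_1 = 1: 7/1  (≤ bound)
a_2 = 5: 41/6  (≤ bound)
a_3 = 1: 48/7  (≤ bound)
a_4 = 12: 617/90  (≤ bound)
a_5 = 1: 665/97  (≤ bound)
a_6 = 5: 3942/575  (> 147, stop)

665/97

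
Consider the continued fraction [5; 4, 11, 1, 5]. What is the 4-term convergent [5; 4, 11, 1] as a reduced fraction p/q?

257/49

Work from the innermost term outward:
Start with 1.
11 + 1/(1/1) = 11 + 1/1 = 12/1
4 + 1/(12/1) = 4 + 1/12 = 49/12
5 + 1/(49/12) = 5 + 12/49 = 257/49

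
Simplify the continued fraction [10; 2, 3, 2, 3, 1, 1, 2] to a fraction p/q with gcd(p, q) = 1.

Start with 2.
1 + 1/(2/1) = 1 + 1/2 = 3/2
1 + 1/(3/2) = 1 + 2/3 = 5/3
3 + 1/(5/3) = 3 + 3/5 = 18/5
2 + 1/(18/5) = 2 + 5/18 = 41/18
3 + 1/(41/18) = 3 + 18/41 = 141/41
2 + 1/(141/41) = 2 + 41/141 = 323/141
10 + 1/(323/141) = 10 + 141/323 = 3371/323

3371/323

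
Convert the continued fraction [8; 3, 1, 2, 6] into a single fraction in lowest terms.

579/70

a_0 = 8: 8/1
a_1 = 3: 25/3
a_2 = 1: 33/4
a_3 = 2: 91/11
a_4 = 6: 579/70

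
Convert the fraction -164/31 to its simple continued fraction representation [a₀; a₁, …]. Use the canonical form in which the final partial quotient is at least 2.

[-6; 1, 2, 2, 4]

-164 = -6·31 + 22, so a_0 = -6
31 = 1·22 + 9, so a_1 = 1
22 = 2·9 + 4, so a_2 = 2
9 = 2·4 + 1, so a_3 = 2
4 = 4·1 + 0, so a_4 = 4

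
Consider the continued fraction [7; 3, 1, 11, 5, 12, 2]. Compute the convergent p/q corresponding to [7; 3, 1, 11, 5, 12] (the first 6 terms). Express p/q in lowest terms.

21149/2915

Start with 12.
5 + 1/(12/1) = 5 + 1/12 = 61/12
11 + 1/(61/12) = 11 + 12/61 = 683/61
1 + 1/(683/61) = 1 + 61/683 = 744/683
3 + 1/(744/683) = 3 + 683/744 = 2915/744
7 + 1/(2915/744) = 7 + 744/2915 = 21149/2915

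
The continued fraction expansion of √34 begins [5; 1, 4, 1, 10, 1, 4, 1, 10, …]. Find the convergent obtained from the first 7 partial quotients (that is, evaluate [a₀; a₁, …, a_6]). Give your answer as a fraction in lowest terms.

Build up convergents one term at a time:
a_0 = 5: 5/1
a_1 = 1: 6/1
a_2 = 4: 29/5
a_3 = 1: 35/6
a_4 = 10: 379/65
a_5 = 1: 414/71
a_6 = 4: 2035/349

2035/349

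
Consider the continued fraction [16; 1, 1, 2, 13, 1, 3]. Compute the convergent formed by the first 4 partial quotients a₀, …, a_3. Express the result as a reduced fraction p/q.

83/5

Start with 2.
1 + 1/(2/1) = 1 + 1/2 = 3/2
1 + 1/(3/2) = 1 + 2/3 = 5/3
16 + 1/(5/3) = 16 + 3/5 = 83/5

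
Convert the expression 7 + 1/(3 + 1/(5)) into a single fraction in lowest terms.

Work from the innermost term outward:
Start with 5.
3 + 1/(5/1) = 3 + 1/5 = 16/5
7 + 1/(16/5) = 7 + 5/16 = 117/16

117/16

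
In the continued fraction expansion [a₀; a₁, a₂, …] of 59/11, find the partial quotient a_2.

59 = 5·11 + 4, so a_0 = 5
11 = 2·4 + 3, so a_1 = 2
4 = 1·3 + 1, so a_2 = 1

1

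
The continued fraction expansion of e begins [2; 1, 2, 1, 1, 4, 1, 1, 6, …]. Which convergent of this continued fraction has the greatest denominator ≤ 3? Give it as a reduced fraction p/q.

8/3

a_0 = 2: 2/1  (≤ bound)
a_1 = 1: 3/1  (≤ bound)
a_2 = 2: 8/3  (≤ bound)
a_3 = 1: 11/4  (> 3, stop)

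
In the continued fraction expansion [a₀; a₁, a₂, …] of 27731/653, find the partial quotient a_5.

27731 ÷ 653 → quotient 42, remainder 305
653 ÷ 305 → quotient 2, remainder 43
305 ÷ 43 → quotient 7, remainder 4
43 ÷ 4 → quotient 10, remainder 3
4 ÷ 3 → quotient 1, remainder 1
3 ÷ 1 → quotient 3, remainder 0

3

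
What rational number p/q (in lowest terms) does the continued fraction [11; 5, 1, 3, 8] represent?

a_0 = 11: 11/1
a_1 = 5: 56/5
a_2 = 1: 67/6
a_3 = 3: 257/23
a_4 = 8: 2123/190

2123/190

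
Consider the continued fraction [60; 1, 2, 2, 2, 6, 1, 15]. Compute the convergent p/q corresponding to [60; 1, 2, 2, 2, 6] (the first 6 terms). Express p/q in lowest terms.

a_0 = 60: 60/1
a_1 = 1: 61/1
a_2 = 2: 182/3
a_3 = 2: 425/7
a_4 = 2: 1032/17
a_5 = 6: 6617/109

6617/109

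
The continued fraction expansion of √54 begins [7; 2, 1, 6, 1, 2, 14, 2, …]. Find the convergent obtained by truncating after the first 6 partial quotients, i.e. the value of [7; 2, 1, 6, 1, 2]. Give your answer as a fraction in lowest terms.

485/66

Starting at the tail and folding back:
Start with 2.
1 + 1/(2/1) = 1 + 1/2 = 3/2
6 + 1/(3/2) = 6 + 2/3 = 20/3
1 + 1/(20/3) = 1 + 3/20 = 23/20
2 + 1/(23/20) = 2 + 20/23 = 66/23
7 + 1/(66/23) = 7 + 23/66 = 485/66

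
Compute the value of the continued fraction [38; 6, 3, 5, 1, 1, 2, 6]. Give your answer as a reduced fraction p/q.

137103/3593

Build up convergents one term at a time:
a_0 = 38: 38/1
a_1 = 6: 229/6
a_2 = 3: 725/19
a_3 = 5: 3854/101
a_4 = 1: 4579/120
a_5 = 1: 8433/221
a_6 = 2: 21445/562
a_7 = 6: 137103/3593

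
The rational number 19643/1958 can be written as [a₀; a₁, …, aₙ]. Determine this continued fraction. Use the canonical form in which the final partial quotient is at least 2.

[10; 31, 12, 1, 1, 2]

⌊19643/1958⌋ = 10, remainder 63
⌊1958/63⌋ = 31, remainder 5
⌊63/5⌋ = 12, remainder 3
⌊5/3⌋ = 1, remainder 2
⌊3/2⌋ = 1, remainder 1
⌊2/1⌋ = 2, remainder 0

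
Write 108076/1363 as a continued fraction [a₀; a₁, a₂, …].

Run the Euclidean algorithm, recording each quotient:
108076 = 79·1363 + 399, so a_0 = 79
1363 = 3·399 + 166, so a_1 = 3
399 = 2·166 + 67, so a_2 = 2
166 = 2·67 + 32, so a_3 = 2
67 = 2·32 + 3, so a_4 = 2
32 = 10·3 + 2, so a_5 = 10
3 = 1·2 + 1, so a_6 = 1
2 = 2·1 + 0, so a_7 = 2

[79; 3, 2, 2, 2, 10, 1, 2]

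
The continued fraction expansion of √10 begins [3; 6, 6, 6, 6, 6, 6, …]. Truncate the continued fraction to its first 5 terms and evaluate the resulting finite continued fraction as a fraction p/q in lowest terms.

4443/1405

Work from the innermost term outward:
Start with 6.
6 + 1/(6/1) = 6 + 1/6 = 37/6
6 + 1/(37/6) = 6 + 6/37 = 228/37
6 + 1/(228/37) = 6 + 37/228 = 1405/228
3 + 1/(1405/228) = 3 + 228/1405 = 4443/1405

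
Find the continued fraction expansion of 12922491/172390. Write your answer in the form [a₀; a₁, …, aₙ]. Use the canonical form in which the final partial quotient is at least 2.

12922491 = 74·172390 + 165631, so a_0 = 74
172390 = 1·165631 + 6759, so a_1 = 1
165631 = 24·6759 + 3415, so a_2 = 24
6759 = 1·3415 + 3344, so a_3 = 1
3415 = 1·3344 + 71, so a_4 = 1
3344 = 47·71 + 7, so a_5 = 47
71 = 10·7 + 1, so a_6 = 10
7 = 7·1 + 0, so a_7 = 7

[74; 1, 24, 1, 1, 47, 10, 7]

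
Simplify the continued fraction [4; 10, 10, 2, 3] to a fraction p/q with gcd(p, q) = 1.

a_0 = 4: 4/1
a_1 = 10: 41/10
a_2 = 10: 414/101
a_3 = 2: 869/212
a_4 = 3: 3021/737

3021/737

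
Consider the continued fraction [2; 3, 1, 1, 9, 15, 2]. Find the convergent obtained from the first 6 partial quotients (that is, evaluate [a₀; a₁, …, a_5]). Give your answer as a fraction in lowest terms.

2311/1012

a_0 = 2: 2/1
a_1 = 3: 7/3
a_2 = 1: 9/4
a_3 = 1: 16/7
a_4 = 9: 153/67
a_5 = 15: 2311/1012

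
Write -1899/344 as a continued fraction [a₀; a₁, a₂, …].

-1899 ÷ 344 → quotient -6, remainder 165
344 ÷ 165 → quotient 2, remainder 14
165 ÷ 14 → quotient 11, remainder 11
14 ÷ 11 → quotient 1, remainder 3
11 ÷ 3 → quotient 3, remainder 2
3 ÷ 2 → quotient 1, remainder 1
2 ÷ 1 → quotient 2, remainder 0

[-6; 2, 11, 1, 3, 1, 2]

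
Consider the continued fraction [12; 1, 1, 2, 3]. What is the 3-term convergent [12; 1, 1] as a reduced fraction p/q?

Work from the innermost term outward:
Start with 1.
1 + 1/(1/1) = 1 + 1/1 = 2/1
12 + 1/(2/1) = 12 + 1/2 = 25/2

25/2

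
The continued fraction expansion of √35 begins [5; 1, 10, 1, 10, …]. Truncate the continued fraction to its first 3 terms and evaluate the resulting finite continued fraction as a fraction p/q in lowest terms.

Start with 10.
1 + 1/(10/1) = 1 + 1/10 = 11/10
5 + 1/(11/10) = 5 + 10/11 = 65/11

65/11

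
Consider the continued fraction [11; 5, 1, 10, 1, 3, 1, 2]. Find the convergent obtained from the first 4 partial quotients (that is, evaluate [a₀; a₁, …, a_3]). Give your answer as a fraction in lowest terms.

726/65

Work from the innermost term outward:
Start with 10.
1 + 1/(10/1) = 1 + 1/10 = 11/10
5 + 1/(11/10) = 5 + 10/11 = 65/11
11 + 1/(65/11) = 11 + 11/65 = 726/65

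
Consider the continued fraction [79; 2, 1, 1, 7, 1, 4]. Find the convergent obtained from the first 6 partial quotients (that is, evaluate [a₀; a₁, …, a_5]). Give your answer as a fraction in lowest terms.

3414/43

Work from the innermost term outward:
Start with 1.
7 + 1/(1/1) = 7 + 1/1 = 8/1
1 + 1/(8/1) = 1 + 1/8 = 9/8
1 + 1/(9/8) = 1 + 8/9 = 17/9
2 + 1/(17/9) = 2 + 9/17 = 43/17
79 + 1/(43/17) = 79 + 17/43 = 3414/43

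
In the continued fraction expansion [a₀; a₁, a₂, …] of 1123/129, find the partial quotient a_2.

2

Run the Euclidean algorithm, recording each quotient:
1123 = 8·129 + 91, so a_0 = 8
129 = 1·91 + 38, so a_1 = 1
91 = 2·38 + 15, so a_2 = 2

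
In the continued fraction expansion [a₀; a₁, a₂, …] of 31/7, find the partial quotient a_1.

Run the Euclidean algorithm, recording each quotient:
31 ÷ 7 → quotient 4, remainder 3
7 ÷ 3 → quotient 2, remainder 1

2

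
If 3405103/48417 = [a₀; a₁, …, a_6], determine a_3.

Run the Euclidean algorithm, recording each quotient:
3405103 = 70·48417 + 15913, so a_0 = 70
48417 = 3·15913 + 678, so a_1 = 3
15913 = 23·678 + 319, so a_2 = 23
678 = 2·319 + 40, so a_3 = 2

2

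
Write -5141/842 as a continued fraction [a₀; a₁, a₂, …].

[-7; 1, 8, 2, 5, 1, 6]

Apply division with remainder until the remainder is 0:
-5141 ÷ 842 → quotient -7, remainder 753
842 ÷ 753 → quotient 1, remainder 89
753 ÷ 89 → quotient 8, remainder 41
89 ÷ 41 → quotient 2, remainder 7
41 ÷ 7 → quotient 5, remainder 6
7 ÷ 6 → quotient 1, remainder 1
6 ÷ 1 → quotient 6, remainder 0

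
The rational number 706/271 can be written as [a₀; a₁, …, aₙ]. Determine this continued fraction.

Apply division with remainder until the remainder is 0:
706 = 2·271 + 164, so a_0 = 2
271 = 1·164 + 107, so a_1 = 1
164 = 1·107 + 57, so a_2 = 1
107 = 1·57 + 50, so a_3 = 1
57 = 1·50 + 7, so a_4 = 1
50 = 7·7 + 1, so a_5 = 7
7 = 7·1 + 0, so a_6 = 7

[2; 1, 1, 1, 1, 7, 7]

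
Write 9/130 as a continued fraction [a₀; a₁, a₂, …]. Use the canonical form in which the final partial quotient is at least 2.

Repeatedly divide and take the remainder:
9 ÷ 130 → quotient 0, remainder 9
130 ÷ 9 → quotient 14, remainder 4
9 ÷ 4 → quotient 2, remainder 1
4 ÷ 1 → quotient 4, remainder 0

[0; 14, 2, 4]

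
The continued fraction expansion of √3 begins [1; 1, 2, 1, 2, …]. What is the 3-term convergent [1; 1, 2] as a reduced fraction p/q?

a_0 = 1: 1/1
a_1 = 1: 2/1
a_2 = 2: 5/3

5/3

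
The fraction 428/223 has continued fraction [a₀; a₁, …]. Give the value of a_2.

11

428 ÷ 223 → quotient 1, remainder 205
223 ÷ 205 → quotient 1, remainder 18
205 ÷ 18 → quotient 11, remainder 7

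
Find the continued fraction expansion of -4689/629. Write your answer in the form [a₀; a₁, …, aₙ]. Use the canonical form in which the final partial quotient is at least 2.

-4689 ÷ 629 → quotient -8, remainder 343
629 ÷ 343 → quotient 1, remainder 286
343 ÷ 286 → quotient 1, remainder 57
286 ÷ 57 → quotient 5, remainder 1
57 ÷ 1 → quotient 57, remainder 0

[-8; 1, 1, 5, 57]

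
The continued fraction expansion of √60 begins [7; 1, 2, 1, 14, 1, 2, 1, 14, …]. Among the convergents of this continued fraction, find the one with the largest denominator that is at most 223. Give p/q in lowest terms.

1433/185

a_0 = 7: 7/1  (≤ bound)
a_1 = 1: 8/1  (≤ bound)
a_2 = 2: 23/3  (≤ bound)
a_3 = 1: 31/4  (≤ bound)
a_4 = 14: 457/59  (≤ bound)
a_5 = 1: 488/63  (≤ bound)
a_6 = 2: 1433/185  (≤ bound)
a_7 = 1: 1921/248  (> 223, stop)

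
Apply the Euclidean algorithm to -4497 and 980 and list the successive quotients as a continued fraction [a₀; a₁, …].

Repeatedly divide and take the remainder:
-4497 = -5·980 + 403, so a_0 = -5
980 = 2·403 + 174, so a_1 = 2
403 = 2·174 + 55, so a_2 = 2
174 = 3·55 + 9, so a_3 = 3
55 = 6·9 + 1, so a_4 = 6
9 = 9·1 + 0, so a_5 = 9

[-5; 2, 2, 3, 6, 9]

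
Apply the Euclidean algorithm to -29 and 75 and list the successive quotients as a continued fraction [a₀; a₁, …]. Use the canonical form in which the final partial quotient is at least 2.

⌊-29/75⌋ = -1, remainder 46
⌊75/46⌋ = 1, remainder 29
⌊46/29⌋ = 1, remainder 17
⌊29/17⌋ = 1, remainder 12
⌊17/12⌋ = 1, remainder 5
⌊12/5⌋ = 2, remainder 2
⌊5/2⌋ = 2, remainder 1
⌊2/1⌋ = 2, remainder 0

[-1; 1, 1, 1, 1, 2, 2, 2]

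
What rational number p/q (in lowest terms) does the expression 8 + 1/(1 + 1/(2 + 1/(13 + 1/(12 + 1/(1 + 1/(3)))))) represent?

a_0 = 8: 8/1
a_1 = 1: 9/1
a_2 = 2: 26/3
a_3 = 13: 347/40
a_4 = 12: 4190/483
a_5 = 1: 4537/523
a_6 = 3: 17801/2052

17801/2052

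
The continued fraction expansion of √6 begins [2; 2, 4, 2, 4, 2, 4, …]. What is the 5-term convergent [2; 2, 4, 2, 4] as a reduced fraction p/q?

218/89

Start with 4.
2 + 1/(4/1) = 2 + 1/4 = 9/4
4 + 1/(9/4) = 4 + 4/9 = 40/9
2 + 1/(40/9) = 2 + 9/40 = 89/40
2 + 1/(89/40) = 2 + 40/89 = 218/89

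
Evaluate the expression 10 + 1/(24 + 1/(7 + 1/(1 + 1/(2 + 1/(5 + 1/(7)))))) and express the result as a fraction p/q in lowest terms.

214194/21331

Start with 7.
5 + 1/(7/1) = 5 + 1/7 = 36/7
2 + 1/(36/7) = 2 + 7/36 = 79/36
1 + 1/(79/36) = 1 + 36/79 = 115/79
7 + 1/(115/79) = 7 + 79/115 = 884/115
24 + 1/(884/115) = 24 + 115/884 = 21331/884
10 + 1/(21331/884) = 10 + 884/21331 = 214194/21331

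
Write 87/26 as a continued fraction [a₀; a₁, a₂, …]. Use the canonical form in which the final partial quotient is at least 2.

Apply division with remainder until the remainder is 0:
87 = 3·26 + 9, so a_0 = 3
26 = 2·9 + 8, so a_1 = 2
9 = 1·8 + 1, so a_2 = 1
8 = 8·1 + 0, so a_3 = 8

[3; 2, 1, 8]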